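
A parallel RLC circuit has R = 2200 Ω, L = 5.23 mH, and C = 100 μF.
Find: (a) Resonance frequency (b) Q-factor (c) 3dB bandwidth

Step 1 — Resonance: ω₀ = 1/√(LC) = 1/√(0.00523·0.0001) = 1383 rad/s.
Step 2 — f₀ = ω₀/(2π) = 220.1 Hz.
Step 3 — Parallel Q: Q = R/(ω₀L) = 2200/(1383·0.00523) = 304.2.
Step 4 — Bandwidth: Δω = ω₀/Q = 4.545 rad/s; BW = Δω/(2π) = 0.7234 Hz.

(a) f₀ = 220.1 Hz  (b) Q = 304.2  (c) BW = 0.7234 Hz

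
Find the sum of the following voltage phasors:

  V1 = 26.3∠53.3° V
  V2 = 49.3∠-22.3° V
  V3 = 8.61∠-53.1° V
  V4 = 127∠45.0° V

Step 1 — Convert each phasor to rectangular form:
  V1 = 26.3·(cos(53.3°) + j·sin(53.3°)) = 15.72 + j21.09 V
  V2 = 49.3·(cos(-22.3°) + j·sin(-22.3°)) = 45.61 - j18.71 V
  V3 = 8.61·(cos(-53.1°) + j·sin(-53.1°)) = 5.17 - j6.885 V
  V4 = 127·(cos(45.0°) + j·sin(45.0°)) = 89.8 + j89.8 V
Step 2 — Sum components: V_total = 156.3 + j85.3 V.
Step 3 — Convert to polar: |V_total| = 178.1 V, ∠V_total = 28.6°.

V_total = 178.1∠28.6° V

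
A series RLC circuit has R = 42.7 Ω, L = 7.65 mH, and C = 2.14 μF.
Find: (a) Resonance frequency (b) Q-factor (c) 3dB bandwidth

Step 1 — Resonance: ω₀ = 1/√(LC) = 1/√(0.00765·2.14e-06) = 7816 rad/s.
Step 2 — f₀ = ω₀/(2π) = 1244 Hz.
Step 3 — Series Q: Q = ω₀L/R = 7816·0.00765/42.7 = 1.4.
Step 4 — Bandwidth: Δω = ω₀/Q = 5582 rad/s; BW = Δω/(2π) = 888.4 Hz.

(a) f₀ = 1244 Hz  (b) Q = 1.4  (c) BW = 888.4 Hz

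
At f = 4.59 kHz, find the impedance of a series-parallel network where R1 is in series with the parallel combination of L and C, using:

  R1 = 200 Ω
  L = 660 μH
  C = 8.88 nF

Step 1 — Angular frequency: ω = 2π·f = 2π·4590 = 2.884e+04 rad/s.
Step 2 — Component impedances:
  R1: Z = R = 200 Ω
  L: Z = jωL = j·2.884e+04·0.00066 = 0 + j19.03 Ω
  C: Z = 1/(jωC) = -j/(ω·C) = 0 - j3905 Ω
Step 3 — Parallel branch: L || C = 1/(1/L + 1/C) = 0 + j19.13 Ω.
Step 4 — Series with R1: Z_total = R1 + (L || C) = 200 + j19.13 Ω = 200.9∠5.5° Ω.

Z = 200 + j19.13 Ω = 200.9∠5.5° Ω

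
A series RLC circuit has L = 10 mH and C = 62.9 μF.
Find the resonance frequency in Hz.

Step 1 — Resonance condition Im(Z)=0 gives ω₀ = 1/√(LC).
Step 2 — ω₀ = 1/√(0.01·6.29e-05) = 1261 rad/s.
Step 3 — f₀ = ω₀/(2π) = 200.7 Hz.

f₀ = 200.7 Hz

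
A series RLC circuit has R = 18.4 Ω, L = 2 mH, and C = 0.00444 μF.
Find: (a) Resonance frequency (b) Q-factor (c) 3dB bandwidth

Step 1 — Resonance condition Im(Z)=0 gives ω₀ = 1/√(LC).
Step 2 — ω₀ = 1/√(0.002·4.44e-09) = 3.356e+05 rad/s.
Step 3 — f₀ = ω₀/(2π) = 5.341e+04 Hz.
Step 4 — Series Q: Q = ω₀L/R = 3.356e+05·0.002/18.4 = 36.48.
Step 5 — 3dB bandwidth: Δω = ω₀/Q = 9200 rad/s; BW = Δω/(2π) = 1464 Hz.

(a) f₀ = 5.341e+04 Hz  (b) Q = 36.48  (c) BW = 1464 Hz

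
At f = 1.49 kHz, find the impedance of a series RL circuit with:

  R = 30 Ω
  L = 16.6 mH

Step 1 — Angular frequency: ω = 2π·f = 2π·1490 = 9362 rad/s.
Step 2 — Component impedances:
  R: Z = R = 30 Ω
  L: Z = jωL = j·9362·0.0166 = 0 + j155.4 Ω
Step 3 — Series combination: Z_total = R + L = 30 + j155.4 Ω = 158.3∠79.1° Ω.

Z = 30 + j155.4 Ω = 158.3∠79.1° Ω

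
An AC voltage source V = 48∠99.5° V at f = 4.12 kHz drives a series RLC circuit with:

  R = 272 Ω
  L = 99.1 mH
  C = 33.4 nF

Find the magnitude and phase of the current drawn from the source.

Step 1 — Angular frequency: ω = 2π·f = 2π·4120 = 2.589e+04 rad/s.
Step 2 — Component impedances:
  R: Z = R = 272 Ω
  L: Z = jωL = j·2.589e+04·0.0991 = 0 + j2565 Ω
  C: Z = 1/(jωC) = -j/(ω·C) = 0 - j1157 Ω
Step 3 — Series combination: Z_total = R + L + C = 272 + j1409 Ω = 1435∠79.1° Ω.
Step 4 — Source phasor: V = 48∠99.5° V = -7.922 + j47.34 V.
Step 5 — Ohm's law: I = V / Z_total = (-7.922 + j47.34) / (272 + j1409) = 0.03135 + j0.01168 A.
Step 6 — Convert to polar: |I| = 0.03345 A, ∠I = 20.4°.

I = 0.03345∠20.4° A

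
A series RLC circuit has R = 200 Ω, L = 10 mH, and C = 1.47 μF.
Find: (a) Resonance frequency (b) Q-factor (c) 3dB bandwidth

Step 1 — Resonance: ω₀ = 1/√(LC) = 1/√(0.01·1.47e-06) = 8248 rad/s.
Step 2 — f₀ = ω₀/(2π) = 1313 Hz.
Step 3 — Series Q: Q = ω₀L/R = 8248·0.01/200 = 0.4124.
Step 4 — Bandwidth: Δω = ω₀/Q = 2e+04 rad/s; BW = Δω/(2π) = 3183 Hz.

(a) f₀ = 1313 Hz  (b) Q = 0.4124  (c) BW = 3183 Hz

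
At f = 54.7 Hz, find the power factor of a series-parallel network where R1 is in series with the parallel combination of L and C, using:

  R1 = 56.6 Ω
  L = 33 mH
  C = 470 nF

Step 1 — Angular frequency: ω = 2π·f = 2π·54.7 = 343.7 rad/s.
Step 2 — Component impedances:
  R1: Z = R = 56.6 Ω
  L: Z = jωL = j·343.7·0.033 = 0 + j11.34 Ω
  C: Z = 1/(jωC) = -j/(ω·C) = 0 - j6191 Ω
Step 3 — Parallel branch: L || C = 1/(1/L + 1/C) = 0 + j11.36 Ω.
Step 4 — Series with R1: Z_total = R1 + (L || C) = 56.6 + j11.36 Ω = 57.73∠11.4° Ω.
Step 5 — Power factor: PF = cos(φ) = Re(Z)/|Z| = 56.6/57.73 = 0.9804.
Step 6 — Type: Im(Z) = 11.36 ⇒ lagging (phase φ = 11.4°).

PF = 0.9804 (lagging, φ = 11.4°)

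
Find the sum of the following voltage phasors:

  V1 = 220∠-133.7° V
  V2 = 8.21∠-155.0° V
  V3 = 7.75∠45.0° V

Step 1 — Convert each phasor to rectangular form:
  V1 = 220·(cos(-133.7°) + j·sin(-133.7°)) = -152 - j159.1 V
  V2 = 8.21·(cos(-155.0°) + j·sin(-155.0°)) = -7.441 - j3.47 V
  V3 = 7.75·(cos(45.0°) + j·sin(45.0°)) = 5.48 + j5.48 V
Step 2 — Sum components: V_total = -154 - j157 V.
Step 3 — Convert to polar: |V_total| = 219.9 V, ∠V_total = -134.4°.

V_total = 219.9∠-134.4° V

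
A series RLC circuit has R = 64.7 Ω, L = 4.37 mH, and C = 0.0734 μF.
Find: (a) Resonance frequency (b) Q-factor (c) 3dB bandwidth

Step 1 — Resonance condition Im(Z)=0 gives ω₀ = 1/√(LC).
Step 2 — ω₀ = 1/√(0.00437·7.34e-08) = 5.584e+04 rad/s.
Step 3 — f₀ = ω₀/(2π) = 8887 Hz.
Step 4 — Series Q: Q = ω₀L/R = 5.584e+04·0.00437/64.7 = 3.771.
Step 5 — 3dB bandwidth: Δω = ω₀/Q = 1.481e+04 rad/s; BW = Δω/(2π) = 2356 Hz.

(a) f₀ = 8887 Hz  (b) Q = 3.771  (c) BW = 2356 Hz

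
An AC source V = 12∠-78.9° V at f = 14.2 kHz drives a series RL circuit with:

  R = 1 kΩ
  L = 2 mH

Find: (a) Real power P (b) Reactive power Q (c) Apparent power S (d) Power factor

Step 1 — Angular frequency: ω = 2π·f = 2π·1.42e+04 = 8.922e+04 rad/s.
Step 2 — Component impedances:
  R: Z = R = 1000 Ω
  L: Z = jωL = j·8.922e+04·0.002 = 0 + j178.4 Ω
Step 3 — Series combination: Z_total = R + L = 1000 + j178.4 Ω = 1016∠10.1° Ω.
Step 4 — Source phasor: V = 12∠-78.9° V = 2.31 - j11.78 V.
Step 5 — Current: I = V / Z = 0.0002026 - j0.01181 A = 0.01181∠-89.0° A.
Step 6 — Complex power: S = V·I* = 0.1396 + j0.0249 VA.
Step 7 — Real power: P = Re(S) = 0.1396 W.
Step 8 — Reactive power: Q = Im(S) = 0.0249 VAR.
Step 9 — Apparent power: |S| = 0.1418 VA.
Step 10 — Power factor: PF = P/|S| = 0.9844 (lagging).

(a) P = 0.1396 W  (b) Q = 0.0249 VAR  (c) S = 0.1418 VA  (d) PF = 0.9844 (lagging)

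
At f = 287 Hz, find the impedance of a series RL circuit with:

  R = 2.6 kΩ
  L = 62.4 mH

Step 1 — Angular frequency: ω = 2π·f = 2π·287 = 1803 rad/s.
Step 2 — Component impedances:
  R: Z = R = 2600 Ω
  L: Z = jωL = j·1803·0.0624 = 0 + j112.5 Ω
Step 3 — Series combination: Z_total = R + L = 2600 + j112.5 Ω = 2602∠2.5° Ω.

Z = 2600 + j112.5 Ω = 2602∠2.5° Ω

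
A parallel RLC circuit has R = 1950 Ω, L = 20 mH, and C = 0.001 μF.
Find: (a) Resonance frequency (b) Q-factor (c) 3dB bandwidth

Step 1 — Resonance: ω₀ = 1/√(LC) = 1/√(0.02·1e-09) = 2.236e+05 rad/s.
Step 2 — f₀ = ω₀/(2π) = 3.559e+04 Hz.
Step 3 — Parallel Q: Q = R/(ω₀L) = 1950/(2.236e+05·0.02) = 0.436.
Step 4 — Bandwidth: Δω = ω₀/Q = 5.128e+05 rad/s; BW = Δω/(2π) = 8.162e+04 Hz.

(a) f₀ = 3.559e+04 Hz  (b) Q = 0.436  (c) BW = 8.162e+04 Hz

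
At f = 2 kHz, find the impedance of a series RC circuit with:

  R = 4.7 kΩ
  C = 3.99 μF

Step 1 — Angular frequency: ω = 2π·f = 2π·2000 = 1.257e+04 rad/s.
Step 2 — Component impedances:
  R: Z = R = 4700 Ω
  C: Z = 1/(jωC) = -j/(ω·C) = 0 - j19.94 Ω
Step 3 — Series combination: Z_total = R + C = 4700 - j19.94 Ω = 4700∠-0.2° Ω.

Z = 4700 - j19.94 Ω = 4700∠-0.2° Ω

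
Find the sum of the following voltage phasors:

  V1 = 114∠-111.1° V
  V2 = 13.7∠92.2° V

Step 1 — Convert each phasor to rectangular form:
  V1 = 114·(cos(-111.1°) + j·sin(-111.1°)) = -41.04 - j106.4 V
  V2 = 13.7·(cos(92.2°) + j·sin(92.2°)) = -0.5259 + j13.69 V
Step 2 — Sum components: V_total = -41.57 - j92.67 V.
Step 3 — Convert to polar: |V_total| = 101.6 V, ∠V_total = -114.2°.

V_total = 101.6∠-114.2° V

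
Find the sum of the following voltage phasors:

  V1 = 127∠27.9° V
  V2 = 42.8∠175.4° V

Step 1 — Convert each phasor to rectangular form:
  V1 = 127·(cos(27.9°) + j·sin(27.9°)) = 112.2 + j59.43 V
  V2 = 42.8·(cos(175.4°) + j·sin(175.4°)) = -42.66 + j3.433 V
Step 2 — Sum components: V_total = 69.58 + j62.86 V.
Step 3 — Convert to polar: |V_total| = 93.77 V, ∠V_total = 42.1°.

V_total = 93.77∠42.1° V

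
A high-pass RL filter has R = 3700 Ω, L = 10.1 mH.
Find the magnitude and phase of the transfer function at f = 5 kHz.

Step 1 — Angular frequency: ω = 2π·5000 = 3.142e+04 rad/s.
Step 2 — Transfer function: H(jω) = jωL/(R + jωL).
Step 3 — Numerator jωL = j·317.3; denominator R + jωL = 3700 + j317.3.
Step 4 — H = 0.007301 + j0.08513.
Step 5 — Magnitude: |H| = 0.08544 (-21.4 dB); phase: φ = 85.1°.

|H| = 0.08544 (-21.4 dB), φ = 85.1°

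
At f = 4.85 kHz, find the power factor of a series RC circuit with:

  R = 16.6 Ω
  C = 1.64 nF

Step 1 — Angular frequency: ω = 2π·f = 2π·4850 = 3.047e+04 rad/s.
Step 2 — Component impedances:
  R: Z = R = 16.6 Ω
  C: Z = 1/(jωC) = -j/(ω·C) = 0 - j2.001e+04 Ω
Step 3 — Series combination: Z_total = R + C = 16.6 - j2.001e+04 Ω = 2.001e+04∠-90.0° Ω.
Step 4 — Power factor: PF = cos(φ) = Re(Z)/|Z| = 16.6/2.001e+04 = 0.0008296.
Step 5 — Type: Im(Z) = -2.001e+04 ⇒ leading (phase φ = -90.0°).

PF = 0.0008296 (leading, φ = -90.0°)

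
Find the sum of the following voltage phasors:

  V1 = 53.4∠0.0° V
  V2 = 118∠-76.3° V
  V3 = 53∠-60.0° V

Step 1 — Convert each phasor to rectangular form:
  V1 = 53.4·(cos(0.0°) + j·sin(0.0°)) = 53.4 V
  V2 = 118·(cos(-76.3°) + j·sin(-76.3°)) = 27.95 - j114.6 V
  V3 = 53·(cos(-60.0°) + j·sin(-60.0°)) = 26.5 - j45.9 V
Step 2 — Sum components: V_total = 107.8 - j160.5 V.
Step 3 — Convert to polar: |V_total| = 193.4 V, ∠V_total = -56.1°.

V_total = 193.4∠-56.1° V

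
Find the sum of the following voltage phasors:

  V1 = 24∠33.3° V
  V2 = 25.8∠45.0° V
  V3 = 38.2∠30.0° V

Step 1 — Convert each phasor to rectangular form:
  V1 = 24·(cos(33.3°) + j·sin(33.3°)) = 20.06 + j13.18 V
  V2 = 25.8·(cos(45.0°) + j·sin(45.0°)) = 18.24 + j18.24 V
  V3 = 38.2·(cos(30.0°) + j·sin(30.0°)) = 33.08 + j19.1 V
Step 2 — Sum components: V_total = 71.38 + j50.52 V.
Step 3 — Convert to polar: |V_total| = 87.45 V, ∠V_total = 35.3°.

V_total = 87.45∠35.3° V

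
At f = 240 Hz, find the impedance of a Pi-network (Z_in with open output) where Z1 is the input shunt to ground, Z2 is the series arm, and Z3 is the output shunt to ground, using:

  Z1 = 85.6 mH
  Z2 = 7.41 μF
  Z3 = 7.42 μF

Step 1 — Angular frequency: ω = 2π·f = 2π·240 = 1508 rad/s.
Step 2 — Component impedances:
  Z1: Z = jωL = j·1508·0.0856 = 0 + j129.1 Ω
  Z2: Z = 1/(jωC) = -j/(ω·C) = 0 - j89.49 Ω
  Z3: Z = 1/(jωC) = -j/(ω·C) = 0 - j89.37 Ω
Step 3 — With open output, the series arm Z2 and the output shunt Z3 appear in series to ground: Z2 + Z3 = 0 - j178.9 Ω.
Step 4 — Parallel with input shunt Z1: Z_in = Z1 || (Z2 + Z3) = 0 + j463.8 Ω = 463.8∠90.0° Ω.

Z = 0 + j463.8 Ω = 463.8∠90.0° Ω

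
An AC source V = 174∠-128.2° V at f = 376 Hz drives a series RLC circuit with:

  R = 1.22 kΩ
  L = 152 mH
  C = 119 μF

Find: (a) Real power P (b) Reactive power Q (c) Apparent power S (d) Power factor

Step 1 — Angular frequency: ω = 2π·f = 2π·376 = 2362 rad/s.
Step 2 — Component impedances:
  R: Z = R = 1220 Ω
  L: Z = jωL = j·2362·0.152 = 0 + j359.1 Ω
  C: Z = 1/(jωC) = -j/(ω·C) = 0 - j3.557 Ω
Step 3 — Series combination: Z_total = R + L + C = 1220 + j355.5 Ω = 1271∠16.2° Ω.
Step 4 — Source phasor: V = 174∠-128.2° V = -107.6 - j136.7 V.
Step 5 — Current: I = V / Z = -0.1114 - j0.07962 A = 0.1369∠-144.4° A.
Step 6 — Complex power: S = V·I* = 22.87 + j6.666 VA.
Step 7 — Real power: P = Re(S) = 22.87 W.
Step 8 — Reactive power: Q = Im(S) = 6.666 VAR.
Step 9 — Apparent power: |S| = 23.83 VA.
Step 10 — Power factor: PF = P/|S| = 0.9601 (lagging).

(a) P = 22.87 W  (b) Q = 6.666 VAR  (c) S = 23.83 VA  (d) PF = 0.9601 (lagging)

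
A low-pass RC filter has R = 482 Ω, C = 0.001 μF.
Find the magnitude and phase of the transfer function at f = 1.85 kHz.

Step 1 — Angular frequency: ω = 2π·1850 = 1.162e+04 rad/s.
Step 2 — Transfer function: H(jω) = 1/(1 + jωRC).
Step 3 — Denominator: 1 + jωRC = 1 + j·1.162e+04·482·1e-09 = 1 + j0.005603.
Step 4 — H = 1 - j0.005603.
Step 5 — Magnitude: |H| = 1 (-0.0 dB); phase: φ = -0.3°.

|H| = 1 (-0.0 dB), φ = -0.3°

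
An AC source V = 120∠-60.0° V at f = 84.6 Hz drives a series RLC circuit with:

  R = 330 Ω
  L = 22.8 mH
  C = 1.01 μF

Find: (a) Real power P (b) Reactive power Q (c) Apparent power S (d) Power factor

Step 1 — Angular frequency: ω = 2π·f = 2π·84.6 = 531.6 rad/s.
Step 2 — Component impedances:
  R: Z = R = 330 Ω
  L: Z = jωL = j·531.6·0.0228 = 0 + j12.12 Ω
  C: Z = 1/(jωC) = -j/(ω·C) = 0 - j1863 Ω
Step 3 — Series combination: Z_total = R + L + C = 330 - j1851 Ω = 1880∠-79.9° Ω.
Step 4 — Source phasor: V = 120∠-60.0° V = 60 - j103.9 V.
Step 5 — Current: I = V / Z = 0.06003 + j0.02172 A = 0.06384∠19.9° A.
Step 6 — Complex power: S = V·I* = 1.345 - j7.542 VA.
Step 7 — Real power: P = Re(S) = 1.345 W.
Step 8 — Reactive power: Q = Im(S) = -7.542 VAR.
Step 9 — Apparent power: |S| = 7.661 VA.
Step 10 — Power factor: PF = P/|S| = 0.1756 (leading).

(a) P = 1.345 W  (b) Q = -7.542 VAR  (c) S = 7.661 VA  (d) PF = 0.1756 (leading)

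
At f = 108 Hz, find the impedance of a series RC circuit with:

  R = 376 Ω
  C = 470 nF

Step 1 — Angular frequency: ω = 2π·f = 2π·108 = 678.6 rad/s.
Step 2 — Component impedances:
  R: Z = R = 376 Ω
  C: Z = 1/(jωC) = -j/(ω·C) = 0 - j3135 Ω
Step 3 — Series combination: Z_total = R + C = 376 - j3135 Ω = 3158∠-83.2° Ω.

Z = 376 - j3135 Ω = 3158∠-83.2° Ω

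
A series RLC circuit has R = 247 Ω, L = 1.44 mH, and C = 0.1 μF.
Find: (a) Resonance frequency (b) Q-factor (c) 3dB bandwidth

Step 1 — Resonance: ω₀ = 1/√(LC) = 1/√(0.00144·1e-07) = 8.333e+04 rad/s.
Step 2 — f₀ = ω₀/(2π) = 1.326e+04 Hz.
Step 3 — Series Q: Q = ω₀L/R = 8.333e+04·0.00144/247 = 0.4858.
Step 4 — Bandwidth: Δω = ω₀/Q = 1.715e+05 rad/s; BW = Δω/(2π) = 2.73e+04 Hz.

(a) f₀ = 1.326e+04 Hz  (b) Q = 0.4858  (c) BW = 2.73e+04 Hz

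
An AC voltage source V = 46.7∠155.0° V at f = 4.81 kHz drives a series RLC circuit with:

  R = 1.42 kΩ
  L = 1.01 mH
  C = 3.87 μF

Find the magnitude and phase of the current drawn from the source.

Step 1 — Angular frequency: ω = 2π·f = 2π·4810 = 3.022e+04 rad/s.
Step 2 — Component impedances:
  R: Z = R = 1420 Ω
  L: Z = jωL = j·3.022e+04·0.00101 = 0 + j30.52 Ω
  C: Z = 1/(jωC) = -j/(ω·C) = 0 - j8.55 Ω
Step 3 — Series combination: Z_total = R + L + C = 1420 + j21.97 Ω = 1420∠0.9° Ω.
Step 4 — Source phasor: V = 46.7∠155.0° V = -42.32 + j19.74 V.
Step 5 — Ohm's law: I = V / Z_total = (-42.32 + j19.74) / (1420 + j21.97) = -0.02958 + j0.01436 A.
Step 6 — Convert to polar: |I| = 0.03288 A, ∠I = 154.1°.

I = 0.03288∠154.1° A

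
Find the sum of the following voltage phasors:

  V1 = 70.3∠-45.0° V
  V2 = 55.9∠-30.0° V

Step 1 — Convert each phasor to rectangular form:
  V1 = 70.3·(cos(-45.0°) + j·sin(-45.0°)) = 49.71 - j49.71 V
  V2 = 55.9·(cos(-30.0°) + j·sin(-30.0°)) = 48.41 - j27.95 V
Step 2 — Sum components: V_total = 98.12 - j77.66 V.
Step 3 — Convert to polar: |V_total| = 125.1 V, ∠V_total = -38.4°.

V_total = 125.1∠-38.4° V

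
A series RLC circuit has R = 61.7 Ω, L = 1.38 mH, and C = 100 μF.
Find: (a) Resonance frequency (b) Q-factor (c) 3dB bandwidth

Step 1 — Resonance condition Im(Z)=0 gives ω₀ = 1/√(LC).
Step 2 — ω₀ = 1/√(0.00138·0.0001) = 2692 rad/s.
Step 3 — f₀ = ω₀/(2π) = 428.4 Hz.
Step 4 — Series Q: Q = ω₀L/R = 2692·0.00138/61.7 = 0.06021.
Step 5 — 3dB bandwidth: Δω = ω₀/Q = 4.471e+04 rad/s; BW = Δω/(2π) = 7116 Hz.

(a) f₀ = 428.4 Hz  (b) Q = 0.06021  (c) BW = 7116 Hz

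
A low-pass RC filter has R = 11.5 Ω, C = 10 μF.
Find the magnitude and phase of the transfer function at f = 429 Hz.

Step 1 — Angular frequency: ω = 2π·429 = 2695 rad/s.
Step 2 — Transfer function: H(jω) = 1/(1 + jωRC).
Step 3 — Denominator: 1 + jωRC = 1 + j·2695·11.5·1e-05 = 1 + j0.31.
Step 4 — H = 0.9123 - j0.2828.
Step 5 — Magnitude: |H| = 0.9552 (-0.4 dB); phase: φ = -17.2°.

|H| = 0.9552 (-0.4 dB), φ = -17.2°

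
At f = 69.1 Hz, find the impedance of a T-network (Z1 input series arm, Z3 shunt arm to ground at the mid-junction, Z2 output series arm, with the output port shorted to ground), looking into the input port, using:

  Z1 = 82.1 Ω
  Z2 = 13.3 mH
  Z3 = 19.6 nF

Step 1 — Angular frequency: ω = 2π·f = 2π·69.1 = 434.2 rad/s.
Step 2 — Component impedances:
  Z1: Z = R = 82.1 Ω
  Z2: Z = jωL = j·434.2·0.0133 = 0 + j5.774 Ω
  Z3: Z = 1/(jωC) = -j/(ω·C) = 0 - j1.175e+05 Ω
Step 3 — With the output port shorted to ground, the output series arm Z2 runs from the junction to ground; the shunt arm Z3 also runs from the junction to ground. They appear in parallel: Z3 || Z2 = 0 + j5.775 Ω.
Step 4 — Series with input arm Z1: Z_in = Z1 + (Z3 || Z2) = 82.1 + j5.775 Ω = 82.3∠4.0° Ω.

Z = 82.1 + j5.775 Ω = 82.3∠4.0° Ω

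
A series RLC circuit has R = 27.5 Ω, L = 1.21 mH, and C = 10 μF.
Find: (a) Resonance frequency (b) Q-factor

Step 1 — Resonance condition Im(Z)=0 gives ω₀ = 1/√(LC).
Step 2 — ω₀ = 1/√(0.00121·1e-05) = 9091 rad/s.
Step 3 — f₀ = ω₀/(2π) = 1447 Hz.
Step 4 — Series Q: Q = ω₀L/R = 9091·0.00121/27.5 = 0.4.

(a) f₀ = 1447 Hz  (b) Q = 0.4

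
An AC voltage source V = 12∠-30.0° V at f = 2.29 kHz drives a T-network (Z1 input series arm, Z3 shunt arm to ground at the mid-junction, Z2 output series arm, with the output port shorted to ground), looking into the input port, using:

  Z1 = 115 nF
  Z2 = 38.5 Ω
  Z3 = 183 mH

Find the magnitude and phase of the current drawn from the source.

Step 1 — Angular frequency: ω = 2π·f = 2π·2290 = 1.439e+04 rad/s.
Step 2 — Component impedances:
  Z1: Z = 1/(jωC) = -j/(ω·C) = 0 - j604.3 Ω
  Z2: Z = R = 38.5 Ω
  Z3: Z = jωL = j·1.439e+04·0.183 = 0 + j2633 Ω
Step 3 — With the output port shorted to ground, the output series arm Z2 runs from the junction to ground; the shunt arm Z3 also runs from the junction to ground. They appear in parallel: Z3 || Z2 = 38.49 + j0.5628 Ω.
Step 4 — Series with input arm Z1: Z_in = Z1 + (Z3 || Z2) = 38.49 - j603.8 Ω = 605∠-86.4° Ω.
Step 5 — Source phasor: V = 12∠-30.0° V = 10.39 - j6 V.
Step 6 — Ohm's law: I = V / Z_total = (10.39 - j6) / (38.49 - j603.8) = 0.01099 + j0.01651 A.
Step 7 — Convert to polar: |I| = 0.01983 A, ∠I = 56.4°.

I = 0.01983∠56.4° A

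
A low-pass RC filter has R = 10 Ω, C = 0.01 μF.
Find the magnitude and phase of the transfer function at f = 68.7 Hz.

Step 1 — Angular frequency: ω = 2π·68.7 = 431.7 rad/s.
Step 2 — Transfer function: H(jω) = 1/(1 + jωRC).
Step 3 — Denominator: 1 + jωRC = 1 + j·431.7·10·1e-08 = 1 + j4.317e-05.
Step 4 — H = 1 - j4.317e-05.
Step 5 — Magnitude: |H| = 1 (-0.0 dB); phase: φ = -0.0°.

|H| = 1 (-0.0 dB), φ = -0.0°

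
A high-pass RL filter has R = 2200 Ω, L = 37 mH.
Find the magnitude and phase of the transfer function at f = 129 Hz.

Step 1 — Angular frequency: ω = 2π·129 = 810.5 rad/s.
Step 2 — Transfer function: H(jω) = jωL/(R + jωL).
Step 3 — Numerator jωL = j·29.99; denominator R + jωL = 2200 + j29.99.
Step 4 — H = 0.0001858 + j0.01363.
Step 5 — Magnitude: |H| = 0.01363 (-37.3 dB); phase: φ = 89.2°.

|H| = 0.01363 (-37.3 dB), φ = 89.2°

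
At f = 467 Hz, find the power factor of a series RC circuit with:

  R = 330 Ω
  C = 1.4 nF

Step 1 — Angular frequency: ω = 2π·f = 2π·467 = 2934 rad/s.
Step 2 — Component impedances:
  R: Z = R = 330 Ω
  C: Z = 1/(jωC) = -j/(ω·C) = 0 - j2.434e+05 Ω
Step 3 — Series combination: Z_total = R + C = 330 - j2.434e+05 Ω = 2.434e+05∠-89.9° Ω.
Step 4 — Power factor: PF = cos(φ) = Re(Z)/|Z| = 330/2.434e+05 = 0.001356.
Step 5 — Type: Im(Z) = -2.434e+05 ⇒ leading (phase φ = -89.9°).

PF = 0.001356 (leading, φ = -89.9°)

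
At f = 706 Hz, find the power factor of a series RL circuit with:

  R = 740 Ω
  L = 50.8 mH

Step 1 — Angular frequency: ω = 2π·f = 2π·706 = 4436 rad/s.
Step 2 — Component impedances:
  R: Z = R = 740 Ω
  L: Z = jωL = j·4436·0.0508 = 0 + j225.3 Ω
Step 3 — Series combination: Z_total = R + L = 740 + j225.3 Ω = 773.6∠16.9° Ω.
Step 4 — Power factor: PF = cos(φ) = Re(Z)/|Z| = 740/773.6 = 0.9566.
Step 5 — Type: Im(Z) = 225.3 ⇒ lagging (phase φ = 16.9°).

PF = 0.9566 (lagging, φ = 16.9°)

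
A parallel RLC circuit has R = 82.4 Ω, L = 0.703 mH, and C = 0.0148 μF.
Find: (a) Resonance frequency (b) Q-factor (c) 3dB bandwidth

Step 1 — Resonance: ω₀ = 1/√(LC) = 1/√(0.000703·1.48e-08) = 3.1e+05 rad/s.
Step 2 — f₀ = ω₀/(2π) = 4.934e+04 Hz.
Step 3 — Parallel Q: Q = R/(ω₀L) = 82.4/(3.1e+05·0.000703) = 0.3781.
Step 4 — Bandwidth: Δω = ω₀/Q = 8.2e+05 rad/s; BW = Δω/(2π) = 1.305e+05 Hz.

(a) f₀ = 4.934e+04 Hz  (b) Q = 0.3781  (c) BW = 1.305e+05 Hz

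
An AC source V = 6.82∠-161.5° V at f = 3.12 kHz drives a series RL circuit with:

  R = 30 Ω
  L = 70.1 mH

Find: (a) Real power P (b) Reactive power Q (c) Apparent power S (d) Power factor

Step 1 — Angular frequency: ω = 2π·f = 2π·3120 = 1.96e+04 rad/s.
Step 2 — Component impedances:
  R: Z = R = 30 Ω
  L: Z = jωL = j·1.96e+04·0.0701 = 0 + j1374 Ω
Step 3 — Series combination: Z_total = R + L = 30 + j1374 Ω = 1375∠88.7° Ω.
Step 4 — Source phasor: V = 6.82∠-161.5° V = -6.468 - j2.164 V.
Step 5 — Current: I = V / Z = -0.001677 + j0.00467 A = 0.004962∠109.8° A.
Step 6 — Complex power: S = V·I* = 0.0007385 + j0.03383 VA.
Step 7 — Real power: P = Re(S) = 0.0007385 W.
Step 8 — Reactive power: Q = Im(S) = 0.03383 VAR.
Step 9 — Apparent power: |S| = 0.03384 VA.
Step 10 — Power factor: PF = P/|S| = 0.02183 (lagging).

(a) P = 0.0007385 W  (b) Q = 0.03383 VAR  (c) S = 0.03384 VA  (d) PF = 0.02183 (lagging)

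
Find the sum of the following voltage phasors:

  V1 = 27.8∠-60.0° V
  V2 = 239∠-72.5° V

Step 1 — Convert each phasor to rectangular form:
  V1 = 27.8·(cos(-60.0°) + j·sin(-60.0°)) = 13.9 - j24.08 V
  V2 = 239·(cos(-72.5°) + j·sin(-72.5°)) = 71.87 - j227.9 V
Step 2 — Sum components: V_total = 85.77 - j252 V.
Step 3 — Convert to polar: |V_total| = 266.2 V, ∠V_total = -71.2°.

V_total = 266.2∠-71.2° V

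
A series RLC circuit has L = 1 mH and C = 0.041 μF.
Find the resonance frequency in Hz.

Step 1 — Resonance condition Im(Z)=0 gives ω₀ = 1/√(LC).
Step 2 — ω₀ = 1/√(0.001·4.1e-08) = 1.562e+05 rad/s.
Step 3 — f₀ = ω₀/(2π) = 2.486e+04 Hz.

f₀ = 2.486e+04 Hz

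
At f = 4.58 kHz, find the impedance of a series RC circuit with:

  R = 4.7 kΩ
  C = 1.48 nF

Step 1 — Angular frequency: ω = 2π·f = 2π·4580 = 2.878e+04 rad/s.
Step 2 — Component impedances:
  R: Z = R = 4700 Ω
  C: Z = 1/(jωC) = -j/(ω·C) = 0 - j2.348e+04 Ω
Step 3 — Series combination: Z_total = R + C = 4700 - j2.348e+04 Ω = 2.395e+04∠-78.7° Ω.

Z = 4700 - j2.348e+04 Ω = 2.395e+04∠-78.7° Ω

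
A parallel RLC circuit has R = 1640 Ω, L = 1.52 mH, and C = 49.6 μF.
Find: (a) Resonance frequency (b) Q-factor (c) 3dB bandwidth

Step 1 — Resonance: ω₀ = 1/√(LC) = 1/√(0.00152·4.96e-05) = 3642 rad/s.
Step 2 — f₀ = ω₀/(2π) = 579.6 Hz.
Step 3 — Parallel Q: Q = R/(ω₀L) = 1640/(3642·0.00152) = 296.3.
Step 4 — Bandwidth: Δω = ω₀/Q = 12.29 rad/s; BW = Δω/(2π) = 1.957 Hz.

(a) f₀ = 579.6 Hz  (b) Q = 296.3  (c) BW = 1.957 Hz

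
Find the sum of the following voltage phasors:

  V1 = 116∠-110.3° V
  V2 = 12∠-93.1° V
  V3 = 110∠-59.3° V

Step 1 — Convert each phasor to rectangular form:
  V1 = 116·(cos(-110.3°) + j·sin(-110.3°)) = -40.24 - j108.8 V
  V2 = 12·(cos(-93.1°) + j·sin(-93.1°)) = -0.6489 - j11.98 V
  V3 = 110·(cos(-59.3°) + j·sin(-59.3°)) = 56.16 - j94.58 V
Step 2 — Sum components: V_total = 15.27 - j215.4 V.
Step 3 — Convert to polar: |V_total| = 215.9 V, ∠V_total = -85.9°.

V_total = 215.9∠-85.9° V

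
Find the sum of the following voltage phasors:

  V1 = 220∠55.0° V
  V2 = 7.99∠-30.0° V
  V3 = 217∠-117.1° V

Step 1 — Convert each phasor to rectangular form:
  V1 = 220·(cos(55.0°) + j·sin(55.0°)) = 126.2 + j180.2 V
  V2 = 7.99·(cos(-30.0°) + j·sin(-30.0°)) = 6.92 - j3.995 V
  V3 = 217·(cos(-117.1°) + j·sin(-117.1°)) = -98.85 - j193.2 V
Step 2 — Sum components: V_total = 34.25 - j16.96 V.
Step 3 — Convert to polar: |V_total| = 38.22 V, ∠V_total = -26.3°.

V_total = 38.22∠-26.3° V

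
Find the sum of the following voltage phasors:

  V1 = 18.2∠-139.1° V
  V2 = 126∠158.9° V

Step 1 — Convert each phasor to rectangular form:
  V1 = 18.2·(cos(-139.1°) + j·sin(-139.1°)) = -13.76 - j11.92 V
  V2 = 126·(cos(158.9°) + j·sin(158.9°)) = -117.6 + j45.36 V
Step 2 — Sum components: V_total = -131.3 + j33.44 V.
Step 3 — Convert to polar: |V_total| = 135.5 V, ∠V_total = 165.7°.

V_total = 135.5∠165.7° V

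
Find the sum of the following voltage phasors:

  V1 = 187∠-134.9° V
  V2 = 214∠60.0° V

Step 1 — Convert each phasor to rectangular form:
  V1 = 187·(cos(-134.9°) + j·sin(-134.9°)) = -132 - j132.5 V
  V2 = 214·(cos(60.0°) + j·sin(60.0°)) = 107 + j185.3 V
Step 2 — Sum components: V_total = -25 + j52.87 V.
Step 3 — Convert to polar: |V_total| = 58.48 V, ∠V_total = 115.3°.

V_total = 58.48∠115.3° V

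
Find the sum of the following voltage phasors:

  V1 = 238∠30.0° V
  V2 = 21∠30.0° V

Step 1 — Convert each phasor to rectangular form:
  V1 = 238·(cos(30.0°) + j·sin(30.0°)) = 206.1 + j119 V
  V2 = 21·(cos(30.0°) + j·sin(30.0°)) = 18.19 + j10.5 V
Step 2 — Sum components: V_total = 224.3 + j129.5 V.
Step 3 — Convert to polar: |V_total| = 259 V, ∠V_total = 30.0°.

V_total = 259∠30.0° V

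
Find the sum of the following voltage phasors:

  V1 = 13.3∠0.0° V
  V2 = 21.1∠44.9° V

Step 1 — Convert each phasor to rectangular form:
  V1 = 13.3·(cos(0.0°) + j·sin(0.0°)) = 13.3 V
  V2 = 21.1·(cos(44.9°) + j·sin(44.9°)) = 14.95 + j14.89 V
Step 2 — Sum components: V_total = 28.25 + j14.89 V.
Step 3 — Convert to polar: |V_total| = 31.93 V, ∠V_total = 27.8°.

V_total = 31.93∠27.8° V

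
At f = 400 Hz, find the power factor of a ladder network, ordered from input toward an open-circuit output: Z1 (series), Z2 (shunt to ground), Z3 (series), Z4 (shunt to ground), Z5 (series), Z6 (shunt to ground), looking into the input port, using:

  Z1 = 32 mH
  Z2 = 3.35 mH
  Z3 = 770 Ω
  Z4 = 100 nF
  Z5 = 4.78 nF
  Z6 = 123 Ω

Step 1 — Angular frequency: ω = 2π·f = 2π·400 = 2513 rad/s.
Step 2 — Component impedances:
  Z1: Z = jωL = j·2513·0.032 = 0 + j80.42 Ω
  Z2: Z = jωL = j·2513·0.00335 = 0 + j8.419 Ω
  Z3: Z = R = 770 Ω
  Z4: Z = 1/(jωC) = -j/(ω·C) = 0 - j3979 Ω
  Z5: Z = 1/(jωC) = -j/(ω·C) = 0 - j8.324e+04 Ω
  Z6: Z = R = 123 Ω
Step 3 — Ladder network (open output): work backward from the far end, alternating series and parallel combinations. Z_in = 0.003652 + j88.86 Ω = 88.86∠90.0° Ω.
Step 4 — Power factor: PF = cos(φ) = Re(Z)/|Z| = 0.003652/88.86 = 4.11e-05.
Step 5 — Type: Im(Z) = 88.86 ⇒ lagging (phase φ = 90.0°).

PF = 4.11e-05 (lagging, φ = 90.0°)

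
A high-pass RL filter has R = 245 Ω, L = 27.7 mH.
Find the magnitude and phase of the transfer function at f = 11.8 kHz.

Step 1 — Angular frequency: ω = 2π·1.18e+04 = 7.414e+04 rad/s.
Step 2 — Transfer function: H(jω) = jωL/(R + jωL).
Step 3 — Numerator jωL = j·2054; denominator R + jωL = 245 + j2054.
Step 4 — H = 0.986 + j0.1176.
Step 5 — Magnitude: |H| = 0.993 (-0.1 dB); phase: φ = 6.8°.

|H| = 0.993 (-0.1 dB), φ = 6.8°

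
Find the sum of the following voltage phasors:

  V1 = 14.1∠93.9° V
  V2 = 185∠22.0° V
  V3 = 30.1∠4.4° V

Step 1 — Convert each phasor to rectangular form:
  V1 = 14.1·(cos(93.9°) + j·sin(93.9°)) = -0.959 + j14.07 V
  V2 = 185·(cos(22.0°) + j·sin(22.0°)) = 171.5 + j69.3 V
  V3 = 30.1·(cos(4.4°) + j·sin(4.4°)) = 30.01 + j2.309 V
Step 2 — Sum components: V_total = 200.6 + j85.68 V.
Step 3 — Convert to polar: |V_total| = 218.1 V, ∠V_total = 23.1°.

V_total = 218.1∠23.1° V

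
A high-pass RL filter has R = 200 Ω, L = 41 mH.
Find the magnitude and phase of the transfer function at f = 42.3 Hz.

Step 1 — Angular frequency: ω = 2π·42.3 = 265.8 rad/s.
Step 2 — Transfer function: H(jω) = jωL/(R + jωL).
Step 3 — Numerator jωL = j·10.9; denominator R + jωL = 200 + j10.9.
Step 4 — H = 0.00296 + j0.05432.
Step 5 — Magnitude: |H| = 0.0544 (-25.3 dB); phase: φ = 86.9°.

|H| = 0.0544 (-25.3 dB), φ = 86.9°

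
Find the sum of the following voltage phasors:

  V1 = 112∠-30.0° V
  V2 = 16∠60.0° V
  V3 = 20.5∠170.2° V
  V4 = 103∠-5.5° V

Step 1 — Convert each phasor to rectangular form:
  V1 = 112·(cos(-30.0°) + j·sin(-30.0°)) = 96.99 - j56 V
  V2 = 16·(cos(60.0°) + j·sin(60.0°)) = 8 + j13.86 V
  V3 = 20.5·(cos(170.2°) + j·sin(170.2°)) = -20.2 + j3.489 V
  V4 = 103·(cos(-5.5°) + j·sin(-5.5°)) = 102.5 - j9.872 V
Step 2 — Sum components: V_total = 187.3 - j48.53 V.
Step 3 — Convert to polar: |V_total| = 193.5 V, ∠V_total = -14.5°.

V_total = 193.5∠-14.5° V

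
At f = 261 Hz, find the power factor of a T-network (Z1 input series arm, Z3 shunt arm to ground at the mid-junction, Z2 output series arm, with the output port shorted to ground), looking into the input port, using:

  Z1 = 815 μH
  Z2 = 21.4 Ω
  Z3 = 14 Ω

Step 1 — Angular frequency: ω = 2π·f = 2π·261 = 1640 rad/s.
Step 2 — Component impedances:
  Z1: Z = jωL = j·1640·0.000815 = 0 + j1.337 Ω
  Z2: Z = R = 21.4 Ω
  Z3: Z = R = 14 Ω
Step 3 — With the output port shorted to ground, the output series arm Z2 runs from the junction to ground; the shunt arm Z3 also runs from the junction to ground. They appear in parallel: Z3 || Z2 = 8.463 Ω.
Step 4 — Series with input arm Z1: Z_in = Z1 + (Z3 || Z2) = 8.463 + j1.337 Ω = 8.568∠9.0° Ω.
Step 5 — Power factor: PF = cos(φ) = Re(Z)/|Z| = 8.4633/8.5682 = 0.9878.
Step 6 — Type: Im(Z) = 1.337 ⇒ lagging (phase φ = 9.0°).

PF = 0.9878 (lagging, φ = 9.0°)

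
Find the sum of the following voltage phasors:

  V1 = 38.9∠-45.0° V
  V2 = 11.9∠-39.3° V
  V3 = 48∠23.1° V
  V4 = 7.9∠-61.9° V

Step 1 — Convert each phasor to rectangular form:
  V1 = 38.9·(cos(-45.0°) + j·sin(-45.0°)) = 27.51 - j27.51 V
  V2 = 11.9·(cos(-39.3°) + j·sin(-39.3°)) = 9.209 - j7.537 V
  V3 = 48·(cos(23.1°) + j·sin(23.1°)) = 44.15 + j18.83 V
  V4 = 7.9·(cos(-61.9°) + j·sin(-61.9°)) = 3.721 - j6.969 V
Step 2 — Sum components: V_total = 84.59 - j23.18 V.
Step 3 — Convert to polar: |V_total| = 87.71 V, ∠V_total = -15.3°.

V_total = 87.71∠-15.3° V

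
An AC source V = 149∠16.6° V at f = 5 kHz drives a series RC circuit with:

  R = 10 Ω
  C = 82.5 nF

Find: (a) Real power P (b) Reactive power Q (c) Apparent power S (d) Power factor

Step 1 — Angular frequency: ω = 2π·f = 2π·5000 = 3.142e+04 rad/s.
Step 2 — Component impedances:
  R: Z = R = 10 Ω
  C: Z = 1/(jωC) = -j/(ω·C) = 0 - j385.8 Ω
Step 3 — Series combination: Z_total = R + C = 10 - j385.8 Ω = 386∠-88.5° Ω.
Step 4 — Source phasor: V = 149∠16.6° V = 142.8 + j42.57 V.
Step 5 — Current: I = V / Z = -0.1007 + j0.3727 A = 0.3861∠105.1° A.
Step 6 — Complex power: S = V·I* = 1.49 - j57.5 VA.
Step 7 — Real power: P = Re(S) = 1.49 W.
Step 8 — Reactive power: Q = Im(S) = -57.5 VAR.
Step 9 — Apparent power: |S| = 57.52 VA.
Step 10 — Power factor: PF = P/|S| = 0.02591 (leading).

(a) P = 1.49 W  (b) Q = -57.5 VAR  (c) S = 57.52 VA  (d) PF = 0.02591 (leading)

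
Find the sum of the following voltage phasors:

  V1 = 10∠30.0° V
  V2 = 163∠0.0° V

Step 1 — Convert each phasor to rectangular form:
  V1 = 10·(cos(30.0°) + j·sin(30.0°)) = 8.66 + j5 V
  V2 = 163·(cos(0.0°) + j·sin(0.0°)) = 163 V
Step 2 — Sum components: V_total = 171.7 + j5 V.
Step 3 — Convert to polar: |V_total| = 171.7 V, ∠V_total = 1.7°.

V_total = 171.7∠1.7° V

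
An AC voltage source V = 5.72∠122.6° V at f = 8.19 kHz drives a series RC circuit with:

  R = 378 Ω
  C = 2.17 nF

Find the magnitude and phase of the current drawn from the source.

Step 1 — Angular frequency: ω = 2π·f = 2π·8190 = 5.146e+04 rad/s.
Step 2 — Component impedances:
  R: Z = R = 378 Ω
  C: Z = 1/(jωC) = -j/(ω·C) = 0 - j8955 Ω
Step 3 — Series combination: Z_total = R + C = 378 - j8955 Ω = 8963∠-87.6° Ω.
Step 4 — Source phasor: V = 5.72∠122.6° V = -3.082 + j4.819 V.
Step 5 — Ohm's law: I = V / Z_total = (-3.082 + j4.819) / (378 - j8955) = -0.0005516 - j0.0003208 A.
Step 6 — Convert to polar: |I| = 0.0006382 A, ∠I = -149.8°.

I = 0.0006382∠-149.8° A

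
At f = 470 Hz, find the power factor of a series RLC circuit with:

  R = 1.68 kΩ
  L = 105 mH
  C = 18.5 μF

Step 1 — Angular frequency: ω = 2π·f = 2π·470 = 2953 rad/s.
Step 2 — Component impedances:
  R: Z = R = 1680 Ω
  L: Z = jωL = j·2953·0.105 = 0 + j310.1 Ω
  C: Z = 1/(jωC) = -j/(ω·C) = 0 - j18.3 Ω
Step 3 — Series combination: Z_total = R + L + C = 1680 + j291.8 Ω = 1705∠9.9° Ω.
Step 4 — Power factor: PF = cos(φ) = Re(Z)/|Z| = 1680/1705 = 0.9853.
Step 5 — Type: Im(Z) = 291.8 ⇒ lagging (phase φ = 9.9°).

PF = 0.9853 (lagging, φ = 9.9°)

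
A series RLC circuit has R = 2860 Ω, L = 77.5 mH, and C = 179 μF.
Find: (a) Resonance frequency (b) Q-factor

Step 1 — Resonance condition Im(Z)=0 gives ω₀ = 1/√(LC).
Step 2 — ω₀ = 1/√(0.0775·0.000179) = 268.5 rad/s.
Step 3 — f₀ = ω₀/(2π) = 42.73 Hz.
Step 4 — Series Q: Q = ω₀L/R = 268.5·0.0775/2860 = 0.007275.

(a) f₀ = 42.73 Hz  (b) Q = 0.007275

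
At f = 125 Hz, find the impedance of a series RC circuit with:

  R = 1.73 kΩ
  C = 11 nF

Step 1 — Angular frequency: ω = 2π·f = 2π·125 = 785.4 rad/s.
Step 2 — Component impedances:
  R: Z = R = 1730 Ω
  C: Z = 1/(jωC) = -j/(ω·C) = 0 - j1.157e+05 Ω
Step 3 — Series combination: Z_total = R + C = 1730 - j1.157e+05 Ω = 1.158e+05∠-89.1° Ω.

Z = 1730 - j1.157e+05 Ω = 1.158e+05∠-89.1° Ω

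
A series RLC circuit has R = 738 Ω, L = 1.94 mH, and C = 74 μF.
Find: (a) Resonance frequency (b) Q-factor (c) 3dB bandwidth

Step 1 — Resonance: ω₀ = 1/√(LC) = 1/√(0.00194·7.4e-05) = 2639 rad/s.
Step 2 — f₀ = ω₀/(2π) = 420.1 Hz.
Step 3 — Series Q: Q = ω₀L/R = 2639·0.00194/738 = 0.006938.
Step 4 — Bandwidth: Δω = ω₀/Q = 3.804e+05 rad/s; BW = Δω/(2π) = 6.054e+04 Hz.

(a) f₀ = 420.1 Hz  (b) Q = 0.006938  (c) BW = 6.054e+04 Hz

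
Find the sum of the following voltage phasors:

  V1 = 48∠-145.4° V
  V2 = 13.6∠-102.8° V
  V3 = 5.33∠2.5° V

Step 1 — Convert each phasor to rectangular form:
  V1 = 48·(cos(-145.4°) + j·sin(-145.4°)) = -39.51 - j27.26 V
  V2 = 13.6·(cos(-102.8°) + j·sin(-102.8°)) = -3.013 - j13.26 V
  V3 = 5.33·(cos(2.5°) + j·sin(2.5°)) = 5.325 + j0.2325 V
Step 2 — Sum components: V_total = -37.2 - j40.29 V.
Step 3 — Convert to polar: |V_total| = 54.83 V, ∠V_total = -132.7°.

V_total = 54.83∠-132.7° V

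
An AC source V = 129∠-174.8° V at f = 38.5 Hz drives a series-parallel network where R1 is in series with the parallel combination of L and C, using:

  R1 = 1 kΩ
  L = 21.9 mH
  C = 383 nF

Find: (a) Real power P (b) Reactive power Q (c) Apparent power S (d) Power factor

Step 1 — Angular frequency: ω = 2π·f = 2π·38.5 = 241.9 rad/s.
Step 2 — Component impedances:
  R1: Z = R = 1000 Ω
  L: Z = jωL = j·241.9·0.0219 = 0 + j5.298 Ω
  C: Z = 1/(jωC) = -j/(ω·C) = 0 - j1.079e+04 Ω
Step 3 — Parallel branch: L || C = 1/(1/L + 1/C) = 0 + j5.3 Ω.
Step 4 — Series with R1: Z_total = R1 + (L || C) = 1000 + j5.3 Ω = 1000∠0.3° Ω.
Step 5 — Source phasor: V = 129∠-174.8° V = -128.5 - j11.69 V.
Step 6 — Current: I = V / Z = -0.1285 - j0.01101 A = 0.129∠-175.1° A.
Step 7 — Complex power: S = V·I* = 16.64 + j0.0882 VA.
Step 8 — Real power: P = Re(S) = 16.64 W.
Step 9 — Reactive power: Q = Im(S) = 0.0882 VAR.
Step 10 — Apparent power: |S| = 16.64 VA.
Step 11 — Power factor: PF = P/|S| = 1 (lagging).

(a) P = 16.64 W  (b) Q = 0.0882 VAR  (c) S = 16.64 VA  (d) PF = 1 (lagging)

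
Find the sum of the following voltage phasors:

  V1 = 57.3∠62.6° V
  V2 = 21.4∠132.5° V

Step 1 — Convert each phasor to rectangular form:
  V1 = 57.3·(cos(62.6°) + j·sin(62.6°)) = 26.37 + j50.87 V
  V2 = 21.4·(cos(132.5°) + j·sin(132.5°)) = -14.46 + j15.78 V
Step 2 — Sum components: V_total = 11.91 + j66.65 V.
Step 3 — Convert to polar: |V_total| = 67.71 V, ∠V_total = 79.9°.

V_total = 67.71∠79.9° V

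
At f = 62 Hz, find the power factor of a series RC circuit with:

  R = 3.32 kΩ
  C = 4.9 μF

Step 1 — Angular frequency: ω = 2π·f = 2π·62 = 389.6 rad/s.
Step 2 — Component impedances:
  R: Z = R = 3320 Ω
  C: Z = 1/(jωC) = -j/(ω·C) = 0 - j523.9 Ω
Step 3 — Series combination: Z_total = R + C = 3320 - j523.9 Ω = 3361∠-9.0° Ω.
Step 4 — Power factor: PF = cos(φ) = Re(Z)/|Z| = 3320/3361 = 0.9878.
Step 5 — Type: Im(Z) = -523.9 ⇒ leading (phase φ = -9.0°).

PF = 0.9878 (leading, φ = -9.0°)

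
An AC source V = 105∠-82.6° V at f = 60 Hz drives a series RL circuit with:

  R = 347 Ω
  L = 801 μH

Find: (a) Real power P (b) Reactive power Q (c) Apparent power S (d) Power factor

Step 1 — Angular frequency: ω = 2π·f = 2π·60 = 377 rad/s.
Step 2 — Component impedances:
  R: Z = R = 347 Ω
  L: Z = jωL = j·377·0.000801 = 0 + j0.302 Ω
Step 3 — Series combination: Z_total = R + L = 347 + j0.302 Ω = 347∠0.0° Ω.
Step 4 — Source phasor: V = 105∠-82.6° V = 13.52 - j104.1 V.
Step 5 — Current: I = V / Z = 0.03871 - j0.3001 A = 0.3026∠-82.6° A.
Step 6 — Complex power: S = V·I* = 31.77 + j0.02765 VA.
Step 7 — Real power: P = Re(S) = 31.77 W.
Step 8 — Reactive power: Q = Im(S) = 0.02765 VAR.
Step 9 — Apparent power: |S| = 31.77 VA.
Step 10 — Power factor: PF = P/|S| = 1 (lagging).

(a) P = 31.77 W  (b) Q = 0.02765 VAR  (c) S = 31.77 VA  (d) PF = 1 (lagging)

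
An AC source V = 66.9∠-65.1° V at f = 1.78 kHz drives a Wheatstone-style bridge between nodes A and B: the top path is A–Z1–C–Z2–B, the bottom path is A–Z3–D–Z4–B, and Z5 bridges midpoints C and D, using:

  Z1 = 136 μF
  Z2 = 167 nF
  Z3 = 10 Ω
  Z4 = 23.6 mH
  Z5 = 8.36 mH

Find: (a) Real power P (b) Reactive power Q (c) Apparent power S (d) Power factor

Step 1 — Angular frequency: ω = 2π·f = 2π·1780 = 1.118e+04 rad/s.
Step 2 — Component impedances:
  Z1: Z = 1/(jωC) = -j/(ω·C) = 0 - j0.6574 Ω
  Z2: Z = 1/(jωC) = -j/(ω·C) = 0 - j535.4 Ω
  Z3: Z = R = 10 Ω
  Z4: Z = jωL = j·1.118e+04·0.0236 = 0 + j263.9 Ω
  Z5: Z = jωL = j·1.118e+04·0.00836 = 0 + j93.5 Ω
Step 3 — Bridge requires nodal analysis (the Z5 bridge couples midpoints C and D, so the two paths cannot be reduced to a simple series/parallel combination). Setting node B to ground and injecting 1 A at node A, the 3-node admittance system at A, C, D solves to V_A = Z_AB = 38.88 + j522.7 Ω = 524.1∠85.7° Ω.
Step 4 — Source phasor: V = 66.9∠-65.1° V = 28.17 - j60.68 V.
Step 5 — Current: I = V / Z = -0.1115 - j0.06218 A = 0.1276∠-150.8° A.
Step 6 — Complex power: S = V·I* = 0.6335 + j8.515 VA.
Step 7 — Real power: P = Re(S) = 0.6335 W.
Step 8 — Reactive power: Q = Im(S) = 8.515 VAR.
Step 9 — Apparent power: |S| = 8.539 VA.
Step 10 — Power factor: PF = P/|S| = 0.07419 (lagging).

(a) P = 0.6335 W  (b) Q = 8.515 VAR  (c) S = 8.539 VA  (d) PF = 0.07419 (lagging)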